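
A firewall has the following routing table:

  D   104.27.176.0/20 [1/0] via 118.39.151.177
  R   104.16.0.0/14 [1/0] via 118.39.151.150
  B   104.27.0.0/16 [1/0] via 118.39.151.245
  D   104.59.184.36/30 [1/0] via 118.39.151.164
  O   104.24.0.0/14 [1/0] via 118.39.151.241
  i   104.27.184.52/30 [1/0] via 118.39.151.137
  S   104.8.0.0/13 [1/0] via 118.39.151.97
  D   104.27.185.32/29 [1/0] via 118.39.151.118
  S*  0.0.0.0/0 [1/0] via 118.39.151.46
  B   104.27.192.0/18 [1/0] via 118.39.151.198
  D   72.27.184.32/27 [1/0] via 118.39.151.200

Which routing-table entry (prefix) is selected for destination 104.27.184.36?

104.27.176.0/20

Entries matching 104.27.184.36:
  0.0.0.0/0 (default, matches everything)
  104.24.0.0/14 (104.24.0.0 - 104.27.255.255)
  104.27.0.0/16 (104.27.0.0 - 104.27.255.255)
  104.27.176.0/20 (104.27.176.0 - 104.27.191.255)
Most specific is 104.27.176.0/20.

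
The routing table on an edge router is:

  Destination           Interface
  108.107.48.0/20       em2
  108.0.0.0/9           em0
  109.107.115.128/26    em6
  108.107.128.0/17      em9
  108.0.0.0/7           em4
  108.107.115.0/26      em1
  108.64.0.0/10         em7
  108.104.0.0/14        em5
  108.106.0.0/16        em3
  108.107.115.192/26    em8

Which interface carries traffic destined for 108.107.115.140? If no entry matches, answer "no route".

em5

Routes whose prefix contains 108.107.115.140:
  108.0.0.0/7 (108.0.0.0 - 109.255.255.255) -> em4
  108.0.0.0/9 (108.0.0.0 - 108.127.255.255) -> em0
  108.64.0.0/10 (108.64.0.0 - 108.127.255.255) -> em7
  108.104.0.0/14 (108.104.0.0 - 108.107.255.255) -> em5
More-specific entries that do NOT match:
  109.107.115.128/26 (109.107.115.128 - 109.107.115.191) does not contain 108.107.115.140
  108.107.115.0/26 (108.107.115.0 - 108.107.115.63) does not contain 108.107.115.140
  108.107.115.192/26 (108.107.115.192 - 108.107.115.255) does not contain 108.107.115.140
  108.107.48.0/20 (108.107.48.0 - 108.107.63.255) does not contain 108.107.115.140
  108.107.128.0/17 (108.107.128.0 - 108.107.255.255) does not contain 108.107.115.140
  108.106.0.0/16 (108.106.0.0 - 108.106.255.255) does not contain 108.107.115.140
Longest matching prefix is /14 -> interface em5.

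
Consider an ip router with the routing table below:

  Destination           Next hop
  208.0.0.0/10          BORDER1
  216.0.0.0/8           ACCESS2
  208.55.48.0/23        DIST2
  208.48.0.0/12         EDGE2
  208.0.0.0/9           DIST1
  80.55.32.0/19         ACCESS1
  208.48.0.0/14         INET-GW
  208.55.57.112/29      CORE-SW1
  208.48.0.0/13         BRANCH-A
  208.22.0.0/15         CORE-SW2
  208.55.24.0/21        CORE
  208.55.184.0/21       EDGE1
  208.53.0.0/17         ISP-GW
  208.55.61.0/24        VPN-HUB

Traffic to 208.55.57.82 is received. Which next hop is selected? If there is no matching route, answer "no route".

BRANCH-A

Routes whose prefix contains 208.55.57.82:
  208.0.0.0/9 (208.0.0.0 - 208.127.255.255) -> DIST1
  208.0.0.0/10 (208.0.0.0 - 208.63.255.255) -> BORDER1
  208.48.0.0/12 (208.48.0.0 - 208.63.255.255) -> EDGE2
  208.48.0.0/13 (208.48.0.0 - 208.55.255.255) -> BRANCH-A
More-specific entries that do NOT match:
  208.55.57.112/29 (208.55.57.112 - 208.55.57.119) does not contain 208.55.57.82
  208.55.61.0/24 (208.55.61.0 - 208.55.61.255) does not contain 208.55.57.82
  208.55.48.0/23 (208.55.48.0 - 208.55.49.255) does not contain 208.55.57.82
  208.55.24.0/21 (208.55.24.0 - 208.55.31.255) does not contain 208.55.57.82
  208.55.184.0/21 (208.55.184.0 - 208.55.191.255) does not contain 208.55.57.82
  80.55.32.0/19 (80.55.32.0 - 80.55.63.255) does not contain 208.55.57.82
  208.53.0.0/17 (208.53.0.0 - 208.53.127.255) does not contain 208.55.57.82
  208.22.0.0/15 (208.22.0.0 - 208.23.255.255) does not contain 208.55.57.82
  208.48.0.0/14 (208.48.0.0 - 208.51.255.255) does not contain 208.55.57.82
Longest matching prefix is /13 -> next hop BRANCH-A.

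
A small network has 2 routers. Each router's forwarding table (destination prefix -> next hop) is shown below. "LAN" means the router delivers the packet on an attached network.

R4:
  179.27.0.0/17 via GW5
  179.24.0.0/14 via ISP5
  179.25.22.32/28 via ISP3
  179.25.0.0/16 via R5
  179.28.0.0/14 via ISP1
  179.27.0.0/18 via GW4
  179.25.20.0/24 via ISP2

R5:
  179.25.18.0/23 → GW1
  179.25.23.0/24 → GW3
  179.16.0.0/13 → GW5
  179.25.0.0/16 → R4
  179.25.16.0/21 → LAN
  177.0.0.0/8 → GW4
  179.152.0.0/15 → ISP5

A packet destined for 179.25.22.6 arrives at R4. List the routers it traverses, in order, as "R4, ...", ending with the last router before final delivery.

At R4: longest match for 179.25.22.6 is 179.25.0.0/16 -> R5
At R5: longest match for 179.25.22.6 is 179.25.16.0/21 -> LAN

R4, R5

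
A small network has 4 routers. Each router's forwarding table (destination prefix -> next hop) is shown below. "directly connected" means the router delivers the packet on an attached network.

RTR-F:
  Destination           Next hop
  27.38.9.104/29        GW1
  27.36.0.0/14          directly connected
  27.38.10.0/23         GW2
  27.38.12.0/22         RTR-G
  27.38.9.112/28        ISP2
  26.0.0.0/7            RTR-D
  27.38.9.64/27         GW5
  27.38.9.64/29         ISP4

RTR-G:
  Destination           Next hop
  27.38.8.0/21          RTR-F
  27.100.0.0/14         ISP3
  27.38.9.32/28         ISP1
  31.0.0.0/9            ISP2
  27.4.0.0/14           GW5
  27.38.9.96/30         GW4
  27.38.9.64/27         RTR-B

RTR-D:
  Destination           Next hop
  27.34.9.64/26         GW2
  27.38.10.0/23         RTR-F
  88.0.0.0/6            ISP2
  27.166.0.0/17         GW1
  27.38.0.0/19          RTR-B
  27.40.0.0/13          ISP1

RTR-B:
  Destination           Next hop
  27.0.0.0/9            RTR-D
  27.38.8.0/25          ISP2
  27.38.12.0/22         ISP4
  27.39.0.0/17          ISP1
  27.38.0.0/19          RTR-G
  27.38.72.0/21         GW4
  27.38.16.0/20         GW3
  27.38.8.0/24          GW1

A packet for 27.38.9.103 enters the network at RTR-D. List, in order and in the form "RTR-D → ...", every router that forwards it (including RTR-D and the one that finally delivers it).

RTR-D → RTR-B → RTR-G → RTR-F

At RTR-D: longest match for 27.38.9.103 is 27.38.0.0/19 -> RTR-B
At RTR-B: longest match for 27.38.9.103 is 27.38.0.0/19 -> RTR-G
At RTR-G: longest match for 27.38.9.103 is 27.38.8.0/21 -> RTR-F
At RTR-F: longest match for 27.38.9.103 is 27.36.0.0/14 -> directly connected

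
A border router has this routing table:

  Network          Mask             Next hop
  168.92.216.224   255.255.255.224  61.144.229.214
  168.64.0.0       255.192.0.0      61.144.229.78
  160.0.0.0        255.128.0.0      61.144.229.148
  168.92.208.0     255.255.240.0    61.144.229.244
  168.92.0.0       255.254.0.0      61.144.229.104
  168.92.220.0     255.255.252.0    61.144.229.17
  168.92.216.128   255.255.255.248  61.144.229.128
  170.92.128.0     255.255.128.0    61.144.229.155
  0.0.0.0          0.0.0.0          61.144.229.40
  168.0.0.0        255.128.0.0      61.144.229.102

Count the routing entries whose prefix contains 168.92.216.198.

Prefixes containing 168.92.216.198:
  0.0.0.0/0 (default, matches everything)
  168.0.0.0/9 (168.0.0.0 - 168.127.255.255)
  168.64.0.0/10 (168.64.0.0 - 168.127.255.255)
  168.92.0.0/15 (168.92.0.0 - 168.93.255.255)
  168.92.208.0/20 (168.92.208.0 - 168.92.223.255)
Total matching entries: 5.

5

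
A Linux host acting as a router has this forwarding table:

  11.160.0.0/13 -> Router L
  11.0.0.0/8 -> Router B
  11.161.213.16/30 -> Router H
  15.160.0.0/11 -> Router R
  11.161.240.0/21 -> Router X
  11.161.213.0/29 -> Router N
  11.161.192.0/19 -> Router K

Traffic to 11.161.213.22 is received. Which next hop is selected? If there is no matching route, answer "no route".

Router K

Routes whose prefix contains 11.161.213.22:
  11.0.0.0/8 (11.0.0.0 - 11.255.255.255) -> Router B
  11.160.0.0/13 (11.160.0.0 - 11.167.255.255) -> Router L
  11.161.192.0/19 (11.161.192.0 - 11.161.223.255) -> Router K
More-specific entries that do NOT match:
  11.161.213.16/30 (11.161.213.16 - 11.161.213.19) does not contain 11.161.213.22
  11.161.213.0/29 (11.161.213.0 - 11.161.213.7) does not contain 11.161.213.22
  11.161.240.0/21 (11.161.240.0 - 11.161.247.255) does not contain 11.161.213.22
Longest matching prefix is /19 -> next hop Router K.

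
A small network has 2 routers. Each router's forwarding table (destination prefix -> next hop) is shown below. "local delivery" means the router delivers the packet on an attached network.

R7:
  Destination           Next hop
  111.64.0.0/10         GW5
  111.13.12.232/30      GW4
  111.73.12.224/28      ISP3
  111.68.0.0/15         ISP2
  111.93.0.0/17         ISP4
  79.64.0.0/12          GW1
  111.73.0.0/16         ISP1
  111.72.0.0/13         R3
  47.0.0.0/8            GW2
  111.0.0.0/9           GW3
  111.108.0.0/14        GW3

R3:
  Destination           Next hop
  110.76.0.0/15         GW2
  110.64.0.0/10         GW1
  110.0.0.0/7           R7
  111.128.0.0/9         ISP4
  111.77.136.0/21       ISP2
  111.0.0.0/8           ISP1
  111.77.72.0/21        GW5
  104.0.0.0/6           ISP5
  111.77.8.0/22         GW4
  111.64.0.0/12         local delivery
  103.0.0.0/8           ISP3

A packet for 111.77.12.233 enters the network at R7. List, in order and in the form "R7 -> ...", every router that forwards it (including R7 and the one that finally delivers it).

At R7: longest match for 111.77.12.233 is 111.72.0.0/13 -> R3
At R3: longest match for 111.77.12.233 is 111.64.0.0/12 -> local delivery

R7 -> R3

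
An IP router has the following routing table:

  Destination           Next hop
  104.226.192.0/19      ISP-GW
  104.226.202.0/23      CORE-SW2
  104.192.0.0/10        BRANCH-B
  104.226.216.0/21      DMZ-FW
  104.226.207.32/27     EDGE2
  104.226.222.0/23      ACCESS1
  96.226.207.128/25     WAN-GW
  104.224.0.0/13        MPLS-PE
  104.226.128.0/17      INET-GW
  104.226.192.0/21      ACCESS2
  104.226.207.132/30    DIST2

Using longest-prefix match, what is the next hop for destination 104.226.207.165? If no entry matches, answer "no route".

ISP-GW

Routes whose prefix contains 104.226.207.165:
  104.192.0.0/10 (104.192.0.0 - 104.255.255.255) -> BRANCH-B
  104.224.0.0/13 (104.224.0.0 - 104.231.255.255) -> MPLS-PE
  104.226.128.0/17 (104.226.128.0 - 104.226.255.255) -> INET-GW
  104.226.192.0/19 (104.226.192.0 - 104.226.223.255) -> ISP-GW
More-specific entries that do NOT match:
  104.226.207.132/30 (104.226.207.132 - 104.226.207.135) does not contain 104.226.207.165
  104.226.207.32/27 (104.226.207.32 - 104.226.207.63) does not contain 104.226.207.165
  96.226.207.128/25 (96.226.207.128 - 96.226.207.255) does not contain 104.226.207.165
  104.226.202.0/23 (104.226.202.0 - 104.226.203.255) does not contain 104.226.207.165
  104.226.222.0/23 (104.226.222.0 - 104.226.223.255) does not contain 104.226.207.165
  104.226.216.0/21 (104.226.216.0 - 104.226.223.255) does not contain 104.226.207.165
  104.226.192.0/21 (104.226.192.0 - 104.226.199.255) does not contain 104.226.207.165
Longest matching prefix is /19 -> next hop ISP-GW.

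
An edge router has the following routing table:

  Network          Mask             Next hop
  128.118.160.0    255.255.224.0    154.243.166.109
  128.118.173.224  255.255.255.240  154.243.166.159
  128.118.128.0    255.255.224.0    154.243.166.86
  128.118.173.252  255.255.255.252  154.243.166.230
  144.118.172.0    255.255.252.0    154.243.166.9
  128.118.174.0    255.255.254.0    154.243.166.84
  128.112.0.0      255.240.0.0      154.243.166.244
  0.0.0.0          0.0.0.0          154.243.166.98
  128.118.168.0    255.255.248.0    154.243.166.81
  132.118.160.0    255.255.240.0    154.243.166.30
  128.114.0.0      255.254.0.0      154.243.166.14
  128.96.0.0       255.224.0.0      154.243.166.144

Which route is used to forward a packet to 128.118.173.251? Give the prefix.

Entries matching 128.118.173.251:
  0.0.0.0/0 (default, matches everything)
  128.96.0.0/11 (128.96.0.0 - 128.127.255.255)
  128.112.0.0/12 (128.112.0.0 - 128.127.255.255)
  128.118.160.0/19 (128.118.160.0 - 128.118.191.255)
  128.118.168.0/21 (128.118.168.0 - 128.118.175.255)
Most specific is 128.118.168.0/21.

128.118.168.0/21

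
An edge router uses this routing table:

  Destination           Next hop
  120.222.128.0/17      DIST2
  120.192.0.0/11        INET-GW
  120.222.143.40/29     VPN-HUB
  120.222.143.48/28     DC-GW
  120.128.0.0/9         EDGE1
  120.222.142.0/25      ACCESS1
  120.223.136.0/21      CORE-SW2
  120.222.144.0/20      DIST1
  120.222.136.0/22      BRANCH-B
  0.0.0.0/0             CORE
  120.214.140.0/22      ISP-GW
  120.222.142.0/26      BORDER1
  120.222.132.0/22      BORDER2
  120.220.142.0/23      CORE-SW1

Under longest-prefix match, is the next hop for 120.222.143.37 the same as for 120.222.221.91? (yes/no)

120.222.143.37: longest match 120.222.128.0/17 -> DIST2
120.222.221.91: longest match 120.222.128.0/17 -> DIST2

yes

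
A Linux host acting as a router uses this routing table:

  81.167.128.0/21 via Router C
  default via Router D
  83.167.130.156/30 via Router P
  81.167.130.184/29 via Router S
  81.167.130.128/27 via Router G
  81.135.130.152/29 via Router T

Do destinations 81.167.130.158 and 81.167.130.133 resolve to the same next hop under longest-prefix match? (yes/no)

81.167.130.158: longest match 81.167.130.128/27 -> Router G
81.167.130.133: longest match 81.167.130.128/27 -> Router G

yes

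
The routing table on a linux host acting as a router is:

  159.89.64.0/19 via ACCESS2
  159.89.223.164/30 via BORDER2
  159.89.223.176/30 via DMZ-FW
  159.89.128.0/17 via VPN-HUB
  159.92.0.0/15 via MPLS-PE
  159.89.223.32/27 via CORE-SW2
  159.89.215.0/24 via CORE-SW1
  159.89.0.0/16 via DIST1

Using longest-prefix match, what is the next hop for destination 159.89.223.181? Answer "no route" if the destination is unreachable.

VPN-HUB

Routes whose prefix contains 159.89.223.181:
  159.89.0.0/16 (159.89.0.0 - 159.89.255.255) -> DIST1
  159.89.128.0/17 (159.89.128.0 - 159.89.255.255) -> VPN-HUB
More-specific entries that do NOT match:
  159.89.223.164/30 (159.89.223.164 - 159.89.223.167) does not contain 159.89.223.181
  159.89.223.176/30 (159.89.223.176 - 159.89.223.179) does not contain 159.89.223.181
  159.89.223.32/27 (159.89.223.32 - 159.89.223.63) does not contain 159.89.223.181
  159.89.215.0/24 (159.89.215.0 - 159.89.215.255) does not contain 159.89.223.181
  159.89.64.0/19 (159.89.64.0 - 159.89.95.255) does not contain 159.89.223.181
Longest matching prefix is /17 -> next hop VPN-HUB.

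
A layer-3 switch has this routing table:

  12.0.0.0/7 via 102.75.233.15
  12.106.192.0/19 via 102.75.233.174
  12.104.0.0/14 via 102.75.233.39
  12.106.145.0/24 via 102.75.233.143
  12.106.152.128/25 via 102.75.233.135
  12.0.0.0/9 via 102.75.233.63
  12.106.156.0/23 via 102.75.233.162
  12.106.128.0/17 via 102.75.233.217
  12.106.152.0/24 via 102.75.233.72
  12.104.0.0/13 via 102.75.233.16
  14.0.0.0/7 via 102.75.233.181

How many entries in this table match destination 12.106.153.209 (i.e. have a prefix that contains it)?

Prefixes containing 12.106.153.209:
  12.0.0.0/7 (12.0.0.0 - 13.255.255.255)
  12.0.0.0/9 (12.0.0.0 - 12.127.255.255)
  12.104.0.0/13 (12.104.0.0 - 12.111.255.255)
  12.104.0.0/14 (12.104.0.0 - 12.107.255.255)
  12.106.128.0/17 (12.106.128.0 - 12.106.255.255)
Total matching entries: 5.

5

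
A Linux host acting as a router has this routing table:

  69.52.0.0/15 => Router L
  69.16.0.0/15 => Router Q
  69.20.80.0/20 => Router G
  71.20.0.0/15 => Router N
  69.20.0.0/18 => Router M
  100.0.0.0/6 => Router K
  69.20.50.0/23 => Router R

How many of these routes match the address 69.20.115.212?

No listed prefix contains 69.20.115.212.
Total matching entries: 0.

0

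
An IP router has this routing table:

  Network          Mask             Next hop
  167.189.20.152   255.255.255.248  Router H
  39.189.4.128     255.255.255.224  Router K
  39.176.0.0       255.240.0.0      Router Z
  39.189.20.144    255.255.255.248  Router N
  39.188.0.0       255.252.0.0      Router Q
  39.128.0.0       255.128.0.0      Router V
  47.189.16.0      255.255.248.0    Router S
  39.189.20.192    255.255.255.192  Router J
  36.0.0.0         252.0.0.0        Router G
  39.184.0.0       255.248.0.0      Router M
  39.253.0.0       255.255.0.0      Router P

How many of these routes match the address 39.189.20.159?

Prefixes containing 39.189.20.159:
  36.0.0.0/6 (36.0.0.0 - 39.255.255.255)
  39.128.0.0/9 (39.128.0.0 - 39.255.255.255)
  39.176.0.0/12 (39.176.0.0 - 39.191.255.255)
  39.184.0.0/13 (39.184.0.0 - 39.191.255.255)
  39.188.0.0/14 (39.188.0.0 - 39.191.255.255)
Total matching entries: 5.

5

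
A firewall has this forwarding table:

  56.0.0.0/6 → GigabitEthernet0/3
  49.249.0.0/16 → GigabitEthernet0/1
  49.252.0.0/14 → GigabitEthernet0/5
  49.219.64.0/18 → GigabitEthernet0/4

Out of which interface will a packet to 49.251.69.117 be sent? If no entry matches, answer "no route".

no route

No entry's prefix contains 49.251.69.117; there is no default route.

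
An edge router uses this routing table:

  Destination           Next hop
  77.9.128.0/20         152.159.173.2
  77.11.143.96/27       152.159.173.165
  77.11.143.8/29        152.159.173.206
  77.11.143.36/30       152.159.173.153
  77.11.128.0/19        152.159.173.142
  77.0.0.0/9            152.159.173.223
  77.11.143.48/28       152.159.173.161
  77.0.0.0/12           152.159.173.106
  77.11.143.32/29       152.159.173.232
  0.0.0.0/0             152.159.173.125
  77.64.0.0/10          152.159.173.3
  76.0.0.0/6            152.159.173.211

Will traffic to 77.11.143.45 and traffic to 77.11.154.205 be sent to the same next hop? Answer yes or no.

77.11.143.45: longest match 77.11.128.0/19 -> 152.159.173.142
77.11.154.205: longest match 77.11.128.0/19 -> 152.159.173.142

yes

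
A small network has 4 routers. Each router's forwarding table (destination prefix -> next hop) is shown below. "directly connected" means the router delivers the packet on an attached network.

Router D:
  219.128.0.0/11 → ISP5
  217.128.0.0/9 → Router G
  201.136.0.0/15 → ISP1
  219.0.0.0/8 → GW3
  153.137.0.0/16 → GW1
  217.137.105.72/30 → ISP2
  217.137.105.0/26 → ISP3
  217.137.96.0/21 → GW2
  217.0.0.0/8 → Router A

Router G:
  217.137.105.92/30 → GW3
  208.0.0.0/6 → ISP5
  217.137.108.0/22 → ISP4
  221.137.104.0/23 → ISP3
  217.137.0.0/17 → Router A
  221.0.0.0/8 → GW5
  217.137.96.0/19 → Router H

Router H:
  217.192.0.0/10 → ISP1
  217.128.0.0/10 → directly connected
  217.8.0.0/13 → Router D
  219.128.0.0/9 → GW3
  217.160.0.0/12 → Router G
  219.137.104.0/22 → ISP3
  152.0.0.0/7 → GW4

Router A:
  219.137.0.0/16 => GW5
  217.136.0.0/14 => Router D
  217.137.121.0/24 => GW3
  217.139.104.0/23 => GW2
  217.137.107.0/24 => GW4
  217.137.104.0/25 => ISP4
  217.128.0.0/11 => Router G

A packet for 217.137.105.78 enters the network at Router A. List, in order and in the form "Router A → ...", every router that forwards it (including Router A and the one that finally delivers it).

Router A → Router D → Router G → Router H

At Router A: longest match for 217.137.105.78 is 217.136.0.0/14 -> Router D
At Router D: longest match for 217.137.105.78 is 217.128.0.0/9 -> Router G
At Router G: longest match for 217.137.105.78 is 217.137.96.0/19 -> Router H
At Router H: longest match for 217.137.105.78 is 217.128.0.0/10 -> directly connected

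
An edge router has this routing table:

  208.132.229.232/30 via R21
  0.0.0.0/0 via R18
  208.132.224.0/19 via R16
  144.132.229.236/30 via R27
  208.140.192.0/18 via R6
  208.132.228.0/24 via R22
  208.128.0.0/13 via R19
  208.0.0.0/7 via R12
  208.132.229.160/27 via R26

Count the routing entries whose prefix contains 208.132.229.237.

Prefixes containing 208.132.229.237:
  0.0.0.0/0 (default, matches everything)
  208.0.0.0/7 (208.0.0.0 - 209.255.255.255)
  208.128.0.0/13 (208.128.0.0 - 208.135.255.255)
  208.132.224.0/19 (208.132.224.0 - 208.132.255.255)
Total matching entries: 4.

4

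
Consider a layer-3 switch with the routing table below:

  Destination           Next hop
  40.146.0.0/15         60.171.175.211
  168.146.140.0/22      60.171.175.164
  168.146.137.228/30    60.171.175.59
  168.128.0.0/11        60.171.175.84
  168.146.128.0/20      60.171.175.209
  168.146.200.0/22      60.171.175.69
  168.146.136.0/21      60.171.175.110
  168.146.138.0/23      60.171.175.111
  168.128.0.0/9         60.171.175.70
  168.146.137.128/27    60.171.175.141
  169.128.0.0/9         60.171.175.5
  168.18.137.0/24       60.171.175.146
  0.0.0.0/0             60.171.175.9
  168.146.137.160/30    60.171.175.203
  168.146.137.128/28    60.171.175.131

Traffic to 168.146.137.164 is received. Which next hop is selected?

60.171.175.110

Routes whose prefix contains 168.146.137.164:
  0.0.0.0/0 (default, matches everything) -> 60.171.175.9
  168.128.0.0/9 (168.128.0.0 - 168.255.255.255) -> 60.171.175.70
  168.128.0.0/11 (168.128.0.0 - 168.159.255.255) -> 60.171.175.84
  168.146.128.0/20 (168.146.128.0 - 168.146.143.255) -> 60.171.175.209
  168.146.136.0/21 (168.146.136.0 - 168.146.143.255) -> 60.171.175.110
More-specific entries that do NOT match:
  168.146.137.228/30 (168.146.137.228 - 168.146.137.231) does not contain 168.146.137.164
  168.146.137.160/30 (168.146.137.160 - 168.146.137.163) does not contain 168.146.137.164
  168.146.137.128/28 (168.146.137.128 - 168.146.137.143) does not contain 168.146.137.164
  168.146.137.128/27 (168.146.137.128 - 168.146.137.159) does not contain 168.146.137.164
  168.18.137.0/24 (168.18.137.0 - 168.18.137.255) does not contain 168.146.137.164
  168.146.138.0/23 (168.146.138.0 - 168.146.139.255) does not contain 168.146.137.164
  168.146.140.0/22 (168.146.140.0 - 168.146.143.255) does not contain 168.146.137.164
  168.146.200.0/22 (168.146.200.0 - 168.146.203.255) does not contain 168.146.137.164
Longest matching prefix is /21 -> next hop 60.171.175.110.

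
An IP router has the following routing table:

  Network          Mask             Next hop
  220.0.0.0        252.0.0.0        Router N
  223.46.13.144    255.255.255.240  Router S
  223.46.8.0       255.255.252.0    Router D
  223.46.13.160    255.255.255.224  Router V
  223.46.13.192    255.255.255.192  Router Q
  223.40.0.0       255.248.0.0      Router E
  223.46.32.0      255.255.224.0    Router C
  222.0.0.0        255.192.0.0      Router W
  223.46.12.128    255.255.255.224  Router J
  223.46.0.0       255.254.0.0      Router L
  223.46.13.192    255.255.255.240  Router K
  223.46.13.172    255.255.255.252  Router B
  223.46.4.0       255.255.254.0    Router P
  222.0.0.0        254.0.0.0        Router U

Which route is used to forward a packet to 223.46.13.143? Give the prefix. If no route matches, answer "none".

Entries matching 223.46.13.143:
  220.0.0.0/6 (220.0.0.0 - 223.255.255.255)
  222.0.0.0/7 (222.0.0.0 - 223.255.255.255)
  223.40.0.0/13 (223.40.0.0 - 223.47.255.255)
  223.46.0.0/15 (223.46.0.0 - 223.47.255.255)
Most specific is 223.46.0.0/15.

223.46.0.0/15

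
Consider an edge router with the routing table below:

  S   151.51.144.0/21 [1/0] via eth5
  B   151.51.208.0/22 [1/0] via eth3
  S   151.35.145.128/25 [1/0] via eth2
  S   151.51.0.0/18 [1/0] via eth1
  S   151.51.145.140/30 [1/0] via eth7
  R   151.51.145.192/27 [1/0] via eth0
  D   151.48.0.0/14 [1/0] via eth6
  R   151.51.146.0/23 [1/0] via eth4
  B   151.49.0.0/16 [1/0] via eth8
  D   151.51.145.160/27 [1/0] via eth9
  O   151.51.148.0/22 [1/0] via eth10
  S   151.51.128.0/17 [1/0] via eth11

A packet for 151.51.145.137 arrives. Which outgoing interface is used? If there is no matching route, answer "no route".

eth5

Routes whose prefix contains 151.51.145.137:
  151.48.0.0/14 (151.48.0.0 - 151.51.255.255) -> eth6
  151.51.128.0/17 (151.51.128.0 - 151.51.255.255) -> eth11
  151.51.144.0/21 (151.51.144.0 - 151.51.151.255) -> eth5
More-specific entries that do NOT match:
  151.51.145.140/30 (151.51.145.140 - 151.51.145.143) does not contain 151.51.145.137
  151.51.145.192/27 (151.51.145.192 - 151.51.145.223) does not contain 151.51.145.137
  151.51.145.160/27 (151.51.145.160 - 151.51.145.191) does not contain 151.51.145.137
  151.35.145.128/25 (151.35.145.128 - 151.35.145.255) does not contain 151.51.145.137
  151.51.146.0/23 (151.51.146.0 - 151.51.147.255) does not contain 151.51.145.137
  151.51.208.0/22 (151.51.208.0 - 151.51.211.255) does not contain 151.51.145.137
  151.51.148.0/22 (151.51.148.0 - 151.51.151.255) does not contain 151.51.145.137
Longest matching prefix is /21 -> interface eth5.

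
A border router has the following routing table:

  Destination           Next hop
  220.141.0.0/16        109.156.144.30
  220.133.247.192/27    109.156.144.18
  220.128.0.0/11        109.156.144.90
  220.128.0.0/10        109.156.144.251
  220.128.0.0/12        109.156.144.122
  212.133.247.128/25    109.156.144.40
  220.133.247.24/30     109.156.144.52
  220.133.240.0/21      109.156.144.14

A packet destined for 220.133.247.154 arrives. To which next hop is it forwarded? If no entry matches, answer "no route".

109.156.144.14

Routes whose prefix contains 220.133.247.154:
  220.128.0.0/10 (220.128.0.0 - 220.191.255.255) -> 109.156.144.251
  220.128.0.0/11 (220.128.0.0 - 220.159.255.255) -> 109.156.144.90
  220.128.0.0/12 (220.128.0.0 - 220.143.255.255) -> 109.156.144.122
  220.133.240.0/21 (220.133.240.0 - 220.133.247.255) -> 109.156.144.14
More-specific entries that do NOT match:
  220.133.247.24/30 (220.133.247.24 - 220.133.247.27) does not contain 220.133.247.154
  220.133.247.192/27 (220.133.247.192 - 220.133.247.223) does not contain 220.133.247.154
  212.133.247.128/25 (212.133.247.128 - 212.133.247.255) does not contain 220.133.247.154
Longest matching prefix is /21 -> next hop 109.156.144.14.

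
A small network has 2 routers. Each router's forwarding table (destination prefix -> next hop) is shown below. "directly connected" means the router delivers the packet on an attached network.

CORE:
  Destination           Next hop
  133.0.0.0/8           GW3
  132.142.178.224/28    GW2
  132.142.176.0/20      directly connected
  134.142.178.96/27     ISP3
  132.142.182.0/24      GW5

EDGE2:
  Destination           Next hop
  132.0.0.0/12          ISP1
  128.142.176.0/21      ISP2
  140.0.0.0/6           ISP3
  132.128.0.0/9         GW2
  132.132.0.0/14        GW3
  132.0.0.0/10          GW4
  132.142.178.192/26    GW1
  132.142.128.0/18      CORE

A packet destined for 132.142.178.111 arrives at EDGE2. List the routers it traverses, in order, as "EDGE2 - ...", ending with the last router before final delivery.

EDGE2 - CORE

At EDGE2: longest match for 132.142.178.111 is 132.142.128.0/18 -> CORE
At CORE: longest match for 132.142.178.111 is 132.142.176.0/20 -> directly connected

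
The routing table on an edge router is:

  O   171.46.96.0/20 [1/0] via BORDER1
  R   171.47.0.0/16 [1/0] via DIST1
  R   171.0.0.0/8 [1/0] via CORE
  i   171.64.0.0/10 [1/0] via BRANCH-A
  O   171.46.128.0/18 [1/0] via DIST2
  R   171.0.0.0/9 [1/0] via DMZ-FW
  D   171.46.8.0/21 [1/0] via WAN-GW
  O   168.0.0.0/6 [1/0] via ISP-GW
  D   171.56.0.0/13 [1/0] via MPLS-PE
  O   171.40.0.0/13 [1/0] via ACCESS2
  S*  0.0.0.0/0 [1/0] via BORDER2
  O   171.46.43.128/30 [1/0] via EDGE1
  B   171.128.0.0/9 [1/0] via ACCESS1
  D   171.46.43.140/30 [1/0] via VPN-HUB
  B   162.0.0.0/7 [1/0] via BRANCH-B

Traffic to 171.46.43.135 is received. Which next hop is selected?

Routes whose prefix contains 171.46.43.135:
  0.0.0.0/0 (default, matches everything) -> BORDER2
  168.0.0.0/6 (168.0.0.0 - 171.255.255.255) -> ISP-GW
  171.0.0.0/8 (171.0.0.0 - 171.255.255.255) -> CORE
  171.0.0.0/9 (171.0.0.0 - 171.127.255.255) -> DMZ-FW
  171.40.0.0/13 (171.40.0.0 - 171.47.255.255) -> ACCESS2
More-specific entries that do NOT match:
  171.46.43.128/30 (171.46.43.128 - 171.46.43.131) does not contain 171.46.43.135
  171.46.43.140/30 (171.46.43.140 - 171.46.43.143) does not contain 171.46.43.135
  171.46.8.0/21 (171.46.8.0 - 171.46.15.255) does not contain 171.46.43.135
  171.46.96.0/20 (171.46.96.0 - 171.46.111.255) does not contain 171.46.43.135
  171.46.128.0/18 (171.46.128.0 - 171.46.191.255) does not contain 171.46.43.135
  171.47.0.0/16 (171.47.0.0 - 171.47.255.255) does not contain 171.46.43.135
Longest matching prefix is /13 -> next hop ACCESS2.

ACCESS2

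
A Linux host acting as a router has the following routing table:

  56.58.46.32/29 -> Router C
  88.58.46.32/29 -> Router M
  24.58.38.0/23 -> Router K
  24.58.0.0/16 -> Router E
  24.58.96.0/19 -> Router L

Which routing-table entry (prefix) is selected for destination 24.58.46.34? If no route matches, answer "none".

Entries matching 24.58.46.34:
  24.58.0.0/16 (24.58.0.0 - 24.58.255.255)
Most specific is 24.58.0.0/16.

24.58.0.0/16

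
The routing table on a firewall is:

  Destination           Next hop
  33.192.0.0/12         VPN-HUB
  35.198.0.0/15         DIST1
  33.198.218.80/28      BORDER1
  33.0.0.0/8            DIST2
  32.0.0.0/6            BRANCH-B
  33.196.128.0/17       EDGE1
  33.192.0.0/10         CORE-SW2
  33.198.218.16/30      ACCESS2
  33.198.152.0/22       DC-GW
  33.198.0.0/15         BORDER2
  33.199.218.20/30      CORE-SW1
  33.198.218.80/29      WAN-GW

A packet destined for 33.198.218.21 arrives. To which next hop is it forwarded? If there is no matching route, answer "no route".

Routes whose prefix contains 33.198.218.21:
  32.0.0.0/6 (32.0.0.0 - 35.255.255.255) -> BRANCH-B
  33.0.0.0/8 (33.0.0.0 - 33.255.255.255) -> DIST2
  33.192.0.0/10 (33.192.0.0 - 33.255.255.255) -> CORE-SW2
  33.192.0.0/12 (33.192.0.0 - 33.207.255.255) -> VPN-HUB
  33.198.0.0/15 (33.198.0.0 - 33.199.255.255) -> BORDER2
More-specific entries that do NOT match:
  33.198.218.16/30 (33.198.218.16 - 33.198.218.19) does not contain 33.198.218.21
  33.199.218.20/30 (33.199.218.20 - 33.199.218.23) does not contain 33.198.218.21
  33.198.218.80/29 (33.198.218.80 - 33.198.218.87) does not contain 33.198.218.21
  33.198.218.80/28 (33.198.218.80 - 33.198.218.95) does not contain 33.198.218.21
  33.198.152.0/22 (33.198.152.0 - 33.198.155.255) does not contain 33.198.218.21
  33.196.128.0/17 (33.196.128.0 - 33.196.255.255) does not contain 33.198.218.21
Longest matching prefix is /15 -> next hop BORDER2.

BORDER2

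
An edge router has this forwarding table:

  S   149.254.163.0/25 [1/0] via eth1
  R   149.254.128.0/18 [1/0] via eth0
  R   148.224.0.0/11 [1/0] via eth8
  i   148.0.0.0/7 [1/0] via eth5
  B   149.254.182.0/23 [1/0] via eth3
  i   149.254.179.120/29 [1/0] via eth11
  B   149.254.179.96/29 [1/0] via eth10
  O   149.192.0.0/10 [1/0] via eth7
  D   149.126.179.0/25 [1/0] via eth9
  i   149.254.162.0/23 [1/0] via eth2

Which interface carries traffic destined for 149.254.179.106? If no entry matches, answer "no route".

Routes whose prefix contains 149.254.179.106:
  148.0.0.0/7 (148.0.0.0 - 149.255.255.255) -> eth5
  149.192.0.0/10 (149.192.0.0 - 149.255.255.255) -> eth7
  149.254.128.0/18 (149.254.128.0 - 149.254.191.255) -> eth0
More-specific entries that do NOT match:
  149.254.179.120/29 (149.254.179.120 - 149.254.179.127) does not contain 149.254.179.106
  149.254.179.96/29 (149.254.179.96 - 149.254.179.103) does not contain 149.254.179.106
  149.254.163.0/25 (149.254.163.0 - 149.254.163.127) does not contain 149.254.179.106
  149.126.179.0/25 (149.126.179.0 - 149.126.179.127) does not contain 149.254.179.106
  149.254.182.0/23 (149.254.182.0 - 149.254.183.255) does not contain 149.254.179.106
  149.254.162.0/23 (149.254.162.0 - 149.254.163.255) does not contain 149.254.179.106
Longest matching prefix is /18 -> interface eth0.

eth0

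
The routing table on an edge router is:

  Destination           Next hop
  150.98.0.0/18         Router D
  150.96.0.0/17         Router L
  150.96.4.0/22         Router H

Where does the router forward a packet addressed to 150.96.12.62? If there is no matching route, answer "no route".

Routes whose prefix contains 150.96.12.62:
  150.96.0.0/17 (150.96.0.0 - 150.96.127.255) -> Router L
More-specific entries that do NOT match:
  150.96.4.0/22 (150.96.4.0 - 150.96.7.255) does not contain 150.96.12.62
  150.98.0.0/18 (150.98.0.0 - 150.98.63.255) does not contain 150.96.12.62
Longest matching prefix is /17 -> next hop Router L.

Router L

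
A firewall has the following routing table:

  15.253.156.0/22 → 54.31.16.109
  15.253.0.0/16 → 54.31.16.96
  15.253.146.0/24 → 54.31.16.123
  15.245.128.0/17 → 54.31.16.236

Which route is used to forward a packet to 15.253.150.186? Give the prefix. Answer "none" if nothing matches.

15.253.0.0/16

Entries matching 15.253.150.186:
  15.253.0.0/16 (15.253.0.0 - 15.253.255.255)
Most specific is 15.253.0.0/16.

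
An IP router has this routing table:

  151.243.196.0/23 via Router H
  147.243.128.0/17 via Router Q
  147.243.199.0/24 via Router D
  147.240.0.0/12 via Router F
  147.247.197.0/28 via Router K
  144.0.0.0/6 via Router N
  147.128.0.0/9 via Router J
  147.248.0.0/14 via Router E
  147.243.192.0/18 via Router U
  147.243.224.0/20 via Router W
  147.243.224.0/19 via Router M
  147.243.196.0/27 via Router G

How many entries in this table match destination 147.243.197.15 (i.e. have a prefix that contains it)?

Prefixes containing 147.243.197.15:
  144.0.0.0/6 (144.0.0.0 - 147.255.255.255)
  147.128.0.0/9 (147.128.0.0 - 147.255.255.255)
  147.240.0.0/12 (147.240.0.0 - 147.255.255.255)
  147.243.128.0/17 (147.243.128.0 - 147.243.255.255)
  147.243.192.0/18 (147.243.192.0 - 147.243.255.255)
Total matching entries: 5.

5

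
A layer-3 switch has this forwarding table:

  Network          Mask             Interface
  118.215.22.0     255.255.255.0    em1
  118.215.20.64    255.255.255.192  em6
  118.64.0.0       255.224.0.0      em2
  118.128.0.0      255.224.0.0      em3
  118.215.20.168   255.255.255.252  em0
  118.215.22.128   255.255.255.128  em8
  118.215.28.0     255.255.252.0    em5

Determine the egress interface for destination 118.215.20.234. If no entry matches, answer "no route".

No entry's prefix contains 118.215.20.234; there is no default route.

no route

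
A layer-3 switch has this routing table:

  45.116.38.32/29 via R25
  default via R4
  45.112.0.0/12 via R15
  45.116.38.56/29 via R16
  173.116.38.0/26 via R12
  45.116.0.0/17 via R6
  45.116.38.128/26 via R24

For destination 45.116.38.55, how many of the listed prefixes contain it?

Prefixes containing 45.116.38.55:
  0.0.0.0/0 (default, matches everything)
  45.112.0.0/12 (45.112.0.0 - 45.127.255.255)
  45.116.0.0/17 (45.116.0.0 - 45.116.127.255)
Total matching entries: 3.

3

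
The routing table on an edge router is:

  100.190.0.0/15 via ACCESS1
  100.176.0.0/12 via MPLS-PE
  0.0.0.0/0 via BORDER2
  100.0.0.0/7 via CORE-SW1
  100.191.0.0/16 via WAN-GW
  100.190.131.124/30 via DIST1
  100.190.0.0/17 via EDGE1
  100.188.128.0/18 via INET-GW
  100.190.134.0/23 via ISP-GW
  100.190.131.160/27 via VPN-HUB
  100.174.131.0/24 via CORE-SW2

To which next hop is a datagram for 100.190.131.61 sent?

Routes whose prefix contains 100.190.131.61:
  0.0.0.0/0 (default, matches everything) -> BORDER2
  100.0.0.0/7 (100.0.0.0 - 101.255.255.255) -> CORE-SW1
  100.176.0.0/12 (100.176.0.0 - 100.191.255.255) -> MPLS-PE
  100.190.0.0/15 (100.190.0.0 - 100.191.255.255) -> ACCESS1
More-specific entries that do NOT match:
  100.190.131.124/30 (100.190.131.124 - 100.190.131.127) does not contain 100.190.131.61
  100.190.131.160/27 (100.190.131.160 - 100.190.131.191) does not contain 100.190.131.61
  100.174.131.0/24 (100.174.131.0 - 100.174.131.255) does not contain 100.190.131.61
  100.190.134.0/23 (100.190.134.0 - 100.190.135.255) does not contain 100.190.131.61
  100.188.128.0/18 (100.188.128.0 - 100.188.191.255) does not contain 100.190.131.61
  100.190.0.0/17 (100.190.0.0 - 100.190.127.255) does not contain 100.190.131.61
  100.191.0.0/16 (100.191.0.0 - 100.191.255.255) does not contain 100.190.131.61
Longest matching prefix is /15 -> next hop ACCESS1.

ACCESS1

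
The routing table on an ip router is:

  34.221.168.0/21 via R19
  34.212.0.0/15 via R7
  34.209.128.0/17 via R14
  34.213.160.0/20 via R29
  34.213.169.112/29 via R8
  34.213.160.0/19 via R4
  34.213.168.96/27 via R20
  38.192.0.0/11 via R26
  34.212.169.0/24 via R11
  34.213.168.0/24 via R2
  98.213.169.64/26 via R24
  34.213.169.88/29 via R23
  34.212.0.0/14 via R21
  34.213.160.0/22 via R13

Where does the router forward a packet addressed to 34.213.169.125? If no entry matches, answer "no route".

R29

Routes whose prefix contains 34.213.169.125:
  34.212.0.0/14 (34.212.0.0 - 34.215.255.255) -> R21
  34.212.0.0/15 (34.212.0.0 - 34.213.255.255) -> R7
  34.213.160.0/19 (34.213.160.0 - 34.213.191.255) -> R4
  34.213.160.0/20 (34.213.160.0 - 34.213.175.255) -> R29
More-specific entries that do NOT match:
  34.213.169.112/29 (34.213.169.112 - 34.213.169.119) does not contain 34.213.169.125
  34.213.169.88/29 (34.213.169.88 - 34.213.169.95) does not contain 34.213.169.125
  34.213.168.96/27 (34.213.168.96 - 34.213.168.127) does not contain 34.213.169.125
  98.213.169.64/26 (98.213.169.64 - 98.213.169.127) does not contain 34.213.169.125
  34.212.169.0/24 (34.212.169.0 - 34.212.169.255) does not contain 34.213.169.125
  34.213.168.0/24 (34.213.168.0 - 34.213.168.255) does not contain 34.213.169.125
  34.213.160.0/22 (34.213.160.0 - 34.213.163.255) does not contain 34.213.169.125
  34.221.168.0/21 (34.221.168.0 - 34.221.175.255) does not contain 34.213.169.125
Longest matching prefix is /20 -> next hop R29.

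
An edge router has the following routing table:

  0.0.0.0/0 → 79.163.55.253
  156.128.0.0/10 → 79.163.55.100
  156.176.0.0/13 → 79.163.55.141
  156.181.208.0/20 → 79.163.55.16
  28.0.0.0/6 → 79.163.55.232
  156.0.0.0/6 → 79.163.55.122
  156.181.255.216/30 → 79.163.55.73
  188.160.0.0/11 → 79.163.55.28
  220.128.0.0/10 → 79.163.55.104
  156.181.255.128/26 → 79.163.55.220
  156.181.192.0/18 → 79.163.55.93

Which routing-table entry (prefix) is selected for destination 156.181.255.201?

156.181.192.0/18

Entries matching 156.181.255.201:
  0.0.0.0/0 (default, matches everything)
  156.0.0.0/6 (156.0.0.0 - 159.255.255.255)
  156.128.0.0/10 (156.128.0.0 - 156.191.255.255)
  156.176.0.0/13 (156.176.0.0 - 156.183.255.255)
  156.181.192.0/18 (156.181.192.0 - 156.181.255.255)
Most specific is 156.181.192.0/18.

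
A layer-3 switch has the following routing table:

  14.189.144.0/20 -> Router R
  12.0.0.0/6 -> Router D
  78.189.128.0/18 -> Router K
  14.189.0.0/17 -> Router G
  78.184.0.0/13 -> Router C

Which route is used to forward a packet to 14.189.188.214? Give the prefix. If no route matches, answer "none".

Entries matching 14.189.188.214:
  12.0.0.0/6 (12.0.0.0 - 15.255.255.255)
Most specific is 12.0.0.0/6.

12.0.0.0/6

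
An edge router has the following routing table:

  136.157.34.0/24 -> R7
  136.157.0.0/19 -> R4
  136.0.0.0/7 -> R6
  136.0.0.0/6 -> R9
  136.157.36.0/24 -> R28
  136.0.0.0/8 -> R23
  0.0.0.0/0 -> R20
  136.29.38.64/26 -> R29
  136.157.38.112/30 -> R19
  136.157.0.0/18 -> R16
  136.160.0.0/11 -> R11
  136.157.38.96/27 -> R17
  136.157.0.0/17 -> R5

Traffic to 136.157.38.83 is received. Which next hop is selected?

R16

Routes whose prefix contains 136.157.38.83:
  0.0.0.0/0 (default, matches everything) -> R20
  136.0.0.0/6 (136.0.0.0 - 139.255.255.255) -> R9
  136.0.0.0/7 (136.0.0.0 - 137.255.255.255) -> R6
  136.0.0.0/8 (136.0.0.0 - 136.255.255.255) -> R23
  136.157.0.0/17 (136.157.0.0 - 136.157.127.255) -> R5
  136.157.0.0/18 (136.157.0.0 - 136.157.63.255) -> R16
More-specific entries that do NOT match:
  136.157.38.112/30 (136.157.38.112 - 136.157.38.115) does not contain 136.157.38.83
  136.157.38.96/27 (136.157.38.96 - 136.157.38.127) does not contain 136.157.38.83
  136.29.38.64/26 (136.29.38.64 - 136.29.38.127) does not contain 136.157.38.83
  136.157.34.0/24 (136.157.34.0 - 136.157.34.255) does not contain 136.157.38.83
  136.157.36.0/24 (136.157.36.0 - 136.157.36.255) does not contain 136.157.38.83
  136.157.0.0/19 (136.157.0.0 - 136.157.31.255) does not contain 136.157.38.83
Longest matching prefix is /18 -> next hop R16.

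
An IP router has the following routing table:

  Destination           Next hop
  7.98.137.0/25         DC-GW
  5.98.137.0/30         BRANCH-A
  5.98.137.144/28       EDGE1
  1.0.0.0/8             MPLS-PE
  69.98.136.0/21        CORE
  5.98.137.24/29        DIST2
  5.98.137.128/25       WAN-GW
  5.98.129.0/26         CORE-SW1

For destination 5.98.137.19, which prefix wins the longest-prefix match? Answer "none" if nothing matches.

none

5.98.137.19 is outside every listed prefix and there is no default route.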